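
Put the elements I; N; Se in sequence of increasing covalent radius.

N < Se < I

Moving right in a period, electrons are added to the same shell under a stronger nuclear pull, so atoms get smaller; moving down, a new shell is opened and atoms get larger.
These span different periods and groups, so the two trends combine.
Se > N: period and group pull opposite ways; the down-group shift dominates (116 vs 71 pm).
I > Se: period and group pull opposite ways; the down-group shift dominates (133 vs 116 pm).
For reference (pm): N 71, Se 116, I 133.
So from smallest to largest: N < Se < I.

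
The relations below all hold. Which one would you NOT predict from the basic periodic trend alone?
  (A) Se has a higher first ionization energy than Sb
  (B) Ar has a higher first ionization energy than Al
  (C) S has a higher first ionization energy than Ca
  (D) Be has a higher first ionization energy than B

(D)

The general trend: first ionization energy increases across a period and decreases down a group.
(A) Se (period 4, group 16) vs Sb (period 5, group 15): the stated order agrees with the simple trend.
(B) Ar (period 3, group 18) vs Al (period 3, group 13): the stated order agrees with the simple trend.
(C) S (period 3, group 16) vs Ca (period 4, group 2): the stated order agrees with the simple trend.
(D) Be (period 2, group 2) vs B (period 2, group 13): the stated order contradicts the simple trend.
The exception is (D): removing B's lone 2p electron is easier than breaking Be's filled 2s².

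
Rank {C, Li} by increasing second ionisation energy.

C, Li

The second ionization energy removes an electron from the +1 ion. For each element: C⁺ still has 3 valence electrons; Li⁺ is the bare [He] core.
Pulling an electron out of a noble-gas core costs far more than removing a remaining valence electron, so Li sits at the high end of IE_2.
The numbers (kJ/mol): C 2353, Li 7298.
So the second ionization energies run C < Li.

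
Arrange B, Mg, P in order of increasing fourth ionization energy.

P, Mg, B

Consider each +3 ion: B³⁺ is the bare [He] core; Mg³⁺ is already 1 electron into the core; P³⁺ still has 2 valence electrons.
Breaking into a closed-shell core is much more expensive than removing a leftover valence electron — Mg and B have the largest IE_4 here.
Tabulated IE_4 (kJ/mol): B 25026, Mg 10543, P 4964.
Hence IE_4: P < Mg < B.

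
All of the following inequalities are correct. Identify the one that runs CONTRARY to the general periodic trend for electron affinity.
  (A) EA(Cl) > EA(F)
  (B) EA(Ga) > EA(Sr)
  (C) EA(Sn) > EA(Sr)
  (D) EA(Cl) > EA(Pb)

(A)

The general trend: electron affinity increases across a period and decreases down a group.
(A) Cl (period 3, group 17) vs F (period 2, group 17): the stated order contradicts the simple trend.
(B) Ga (period 4, group 13) vs Sr (period 5, group 2): the stated order agrees with the simple trend.
(C) Sn (period 5, group 14) vs Sr (period 5, group 2): the stated order agrees with the simple trend.
(D) Cl (period 3, group 17) vs Pb (period 6, group 14): the stated order agrees with the simple trend.
The exception is (A): F's small 2p subshell makes the incoming electron feel strong e⁻–e⁻ repulsion, so Cl actually releases more energy on gaining an electron.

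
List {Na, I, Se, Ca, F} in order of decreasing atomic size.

Ca, Na, I, Se, F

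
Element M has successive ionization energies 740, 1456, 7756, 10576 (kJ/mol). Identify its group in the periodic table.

Look for the largest jump between consecutive ionization energies: IE3/IE2 ≈ 5.3, far larger than any earlier ratio.
That jump marks the point where a core electron is being removed. So the atom has 2 valence electrons.
A main-group element with 2 valence electrons is in group 2.

Group 2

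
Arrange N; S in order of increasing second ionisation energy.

After 1 electron has been removed, what remains? N⁺ still has 4 valence electrons; S⁺ still has 5 valence electrons.
All are still removing valence electrons, so compare the +1 ions as you would atoms: IE_2 generally rises across a period (higher Z_eff) and falls down a group (larger shell), subject to the usual subshell exceptions.
Valence configurations: N⁺ [He]2s²2p², S⁺ [Ne]3s²3p³.
Approximate IE_2 values (kJ/mol): N 2856, S 2252.
So the second ionization energies run S < N.

S, N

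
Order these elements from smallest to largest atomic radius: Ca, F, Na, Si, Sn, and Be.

F, Be, Si, Sn, Na, Ca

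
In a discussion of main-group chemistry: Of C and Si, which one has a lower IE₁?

Si

C is in period 2, group 14; Si is in period 3, group 14.
Across a period the outer electron is held more tightly (higher IE₁); down a group it sits in a higher shell, more shielded, and comes off more easily.
All are in group 14, so first ionization energy increases up the group.
So Si has the lower IE₁ (Si < C).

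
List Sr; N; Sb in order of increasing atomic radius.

N is in period 2, group 15; Sr is in period 5, group 2; Sb is in period 5, group 15.
Atomic radius shrinks across a period as nuclear charge pulls the same shell inward, and grows down a group as new shells are added.
Neither a single period nor a single group — weigh both effects.
Sb > N: they share group 15; the group trend gives Sb the larger value.
Sr > Sb: both are in period 5; the period trend gives Sr the larger value.
For reference (pm): N 71, Sr 185, Sb 140.
So from smallest to largest: N < Sb < Sr.

N < Sb < Sr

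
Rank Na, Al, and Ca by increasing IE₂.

Consider each +1 ion: Na⁺ is the bare [Ne] core; Al⁺ still has 2 valence electrons; Ca⁺ still has 1 valence electron.
Breaking into a closed-shell core is much more expensive than removing a leftover valence electron — Na has the largest IE_2 here.
Valence configurations: Al⁺ [Ne]3s², Ca⁺ [Ar]4s¹.
Tabulated IE_2 (kJ/mol): Na 4562, Al 1817, Ca 1145.
Putting it together, IE_2: Ca < Al < Na.

Ca, Al, Na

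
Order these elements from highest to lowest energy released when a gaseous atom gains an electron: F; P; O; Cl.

Cl, F, O, P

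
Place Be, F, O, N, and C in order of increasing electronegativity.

Atoms toward the upper right of the periodic table pull bonding electrons most strongly.
All lie in period 2, so electronegativity increases left to right.
So from lowest to highest: Be < C < N < O < F.

Be, C, N, O, F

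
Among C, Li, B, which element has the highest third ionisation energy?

Li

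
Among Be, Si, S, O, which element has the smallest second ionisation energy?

Si

IE_2 is the cost of taking one more electron from the +1 cation: Be⁺ still has 1 valence electron; Si⁺ still has 3 valence electrons; S⁺ still has 5 valence electrons; O⁺ still has 5 valence electrons.
All are still removing valence electrons, so compare the +1 ions as you would atoms: IE_2 generally rises across a period (higher Z_eff) and falls down a group (larger shell), subject to the usual subshell exceptions.
Valence configurations: Be⁺ [He]2s¹, Si⁺ [Ne]3s²3p¹, S⁺ [Ne]3s²3p³, O⁺ [He]2s²2p³.
The numbers (kJ/mol): Be 1757, Si 1577, S 2252, O 3388.
Overall IE_2 order: Si < Be < S < O.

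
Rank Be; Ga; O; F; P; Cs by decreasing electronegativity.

F, O, P, Ga, Be, Cs

Electronegativity increases across a period and decreases down a group, tracking effective nuclear charge and atomic size.
Neither a single period nor a single group — weigh both effects.
Be > Cs: relative to Cs, both the across-period and down-group shifts push Be's electronegativity up.
Ga > Be: the two effects oppose for this pair; the across-period effect wins (1.81 vs 1.57).
P > Ga: relative to Ga, both the across-period and down-group shifts push P's electronegativity up.
O > P: relative to P, both the across-period and down-group shifts push O's electronegativity up.
F > O: F lies to the right of O in period 2, so the across-period effect alone puts F higher.
Tabulated electronegativity (Pauling): Be 1.57, O 3.44, F 3.98, P 2.19, Ga 1.81, Cs 0.79.
So from highest to lowest: F > O > P > Ga > Be > Cs.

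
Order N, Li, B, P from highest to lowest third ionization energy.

Consider each +2 ion: N²⁺ still has 3 valence electrons; Li²⁺ is already 1 electron into the core; B²⁺ still has 1 valence electron; P²⁺ still has 3 valence electrons.
Core electrons are held far more tightly than valence electrons, so Li tops the IE_3 order.
Valence configurations: N²⁺ [He]2s²2p¹, B²⁺ [He]2s¹, P²⁺ [Ne]3s²3p¹.
Tabulated IE_3 (kJ/mol): N 4578, Li 11815, B 3660, P 2914.
Overall IE_3 order: P < B < N < Li.

Li > N > B > P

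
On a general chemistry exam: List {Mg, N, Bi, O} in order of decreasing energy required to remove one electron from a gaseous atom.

N > O > Mg > Bi

First ionization energy rises across a period (greater Z_eff holds electrons more tightly) and falls down a group (valence electrons are farther from the nucleus).
Neither a single period nor a single group — weigh both effects.
Mg > Bi: the two effects oppose for this pair; the down-group effect wins (738 vs 703 kJ/mol).
O > Mg: relative to Mg, both the across-period and down-group shifts push O's first ionization energy up.
N > O: this pair runs against the simple trend — see the exception note.
Note the exception: N has a higher first ionization energy than O, contrary to the simple trend — pairing an electron in O's 2p⁴ costs repulsion energy, so O ionizes more easily than half-filled N (2p³).
Tabulated first ionization energy (kJ/mol): N 1402, O 1314, Mg 738, Bi 703.
So from highest to lowest: N > O > Mg > Bi.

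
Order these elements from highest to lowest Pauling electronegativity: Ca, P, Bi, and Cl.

P is in period 3, group 15; Cl is in period 3, group 17; Ca is in period 4, group 2; Bi is in period 6, group 15.
Electronegativity increases across a period and decreases down a group, tracking effective nuclear charge and atomic size.
Neither a single period nor a single group — weigh both effects.
Bi > Ca: the two effects oppose for this pair; the across-period effect wins (2.02 vs 1.00).
P > Bi: they share group 15; the group trend gives P the larger value.
Cl > P: Cl lies to the right of P in period 3, so the across-period effect alone puts Cl higher.
Tabulated electronegativity (Pauling): P 2.19, Cl 3.16, Ca 1.00, Bi 2.02.
So from highest to lowest: Cl > P > Bi > Ca.

Cl > P > Bi > Ca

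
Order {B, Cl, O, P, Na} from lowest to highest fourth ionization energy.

After 3 electrons have been removed, what remains? B³⁺ is the bare [He] core; Cl³⁺ still has 4 valence electrons; O³⁺ still has 3 valence electrons; P³⁺ still has 2 valence electrons; Na³⁺ is already 2 electrons into the core.
Pulling an electron out of a noble-gas core costs far more than removing a remaining valence electron, so Na and B sit at the high end of IE_4.
Valence configurations: Cl³⁺ [Ne]3s²3p², O³⁺ [He]2s²2p¹, P³⁺ [Ne]3s².
The numbers (kJ/mol): B 25026, Cl 5159, O 7469, P 4964, Na 9543.
Overall IE_4 order: P < Cl < O < Na < B.

P < Cl < O < Na < B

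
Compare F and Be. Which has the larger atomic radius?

Be

Across a period the added protons contract the valence shell; down a group each new principal shell makes the atom larger.
All lie in period 2, so atomic radius increases right to left.
So Be has the larger atomic radius (Be > F).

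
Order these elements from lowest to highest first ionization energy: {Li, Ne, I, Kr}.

Li, I, Kr, Ne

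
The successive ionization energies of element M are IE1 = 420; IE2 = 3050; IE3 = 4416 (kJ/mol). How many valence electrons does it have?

1

Look for the largest jump between consecutive ionization energies: IE2/IE1 ≈ 7.3, far larger than any earlier ratio.
That jump marks the point where a core electron is being removed. So the atom has 1 valence electron.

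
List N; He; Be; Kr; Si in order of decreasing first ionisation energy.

He is in period 1, group 18; Be is in period 2, group 2; N is in period 2, group 15; Si is in period 3, group 14; Kr is in period 4, group 18.
IE₁ increases left→right with effective nuclear charge and decreases top→bottom as the valence shell moves farther out.
Neither a single period nor a single group — weigh both effects.
Be > Si: the two effects oppose for this pair; the down-group effect wins (900 vs 786 kJ/mol).
Kr > Be: the two effects oppose for this pair; the across-period effect wins (1351 vs 900 kJ/mol).
N > Kr: period and group pull opposite ways; the down-group shift dominates (1402 vs 1351 kJ/mol).
He > N: both effects reinforce here, so He is clearly the higher of the two.
Approximate values (kJ/mol): He 2372, Be 900, N 1402, Si 786, Kr 1351.
So from highest to lowest: He > N > Kr > Be > Si.

He, N, Kr, Be, Si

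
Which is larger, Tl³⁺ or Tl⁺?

Tl⁺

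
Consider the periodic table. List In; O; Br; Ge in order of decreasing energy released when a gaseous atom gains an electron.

Br, O, Ge, In

O is in period 2, group 16; Ge is in period 4, group 14; Br is in period 4, group 17; In is in period 5, group 13.
EA tends to increase across a period and decrease down a group, though the pattern is less regular than for IE or radius.
These span different periods and groups, so the two trends combine.
Ge > In: relative to In, both the across-period and down-group shifts push Ge's electron affinity up.
O > Ge: both effects reinforce here, so O is clearly the higher of the two.
Br > O: the two effects oppose for this pair; the across-period effect wins (325 vs 141 kJ/mol).
Tabulated electron affinity (kJ/mol): O 141, Ge 119, Br 325, In 29.
So from highest to lowest: Br > O > Ge > In.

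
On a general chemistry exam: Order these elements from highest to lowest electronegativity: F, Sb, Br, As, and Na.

F is in period 2, group 17; Na is in period 3, group 1; As is in period 4, group 15; Br is in period 4, group 17; Sb is in period 5, group 15.
EN rises left→right (higher Z_eff, smaller atoms) and falls top→bottom (larger, more shielded atoms).
Neither a single period nor a single group — weigh both effects.
Sb > Na: the two effects oppose for this pair; the across-period effect wins (2.05 vs 0.93).
As > Sb: As sits above Sb in group 15, so the down-group effect alone puts As higher.
Br > As: both are in period 4; the period trend gives Br the larger value.
F > Br: F sits above Br in group 17, so the down-group effect alone puts F higher.
Tabulated electronegativity (Pauling): F 3.98, Na 0.93, As 2.18, Br 2.96, Sb 2.05.
So from highest to lowest: F > Br > As > Sb > Na.

F > Br > As > Sb > Na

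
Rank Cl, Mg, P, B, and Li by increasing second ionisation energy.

Mg < P < Cl < B < Li

IE_2 is the cost of taking one more electron from the +1 cation: Cl⁺ still has 6 valence electrons; Mg⁺ still has 1 valence electron; P⁺ still has 4 valence electrons; B⁺ still has 2 valence electrons; Li⁺ is the bare [He] core.
Core electrons are held far more tightly than valence electrons, so Li tops the IE_2 order.
Valence configurations: Cl⁺ [Ne]3s²3p⁴, Mg⁺ [Ne]3s¹, P⁺ [Ne]3s²3p², B⁺ [He]2s².
Tabulated IE_2 (kJ/mol): Cl 2298, Mg 1451, P 1907, B 2427, Li 7298.
Hence IE_2: Mg < P < Cl < B < Li.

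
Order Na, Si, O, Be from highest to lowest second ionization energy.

The second ionization energy removes an electron from the +1 ion. For each element: Na⁺ is the bare [Ne] core; Si⁺ still has 3 valence electrons; O⁺ still has 5 valence electrons; Be⁺ still has 1 valence electron.
Breaking into a closed-shell core is much more expensive than removing a leftover valence electron — Na has the largest IE_2 here.
Valence configurations: Si⁺ [Ne]3s²3p¹, O⁺ [He]2s²2p³, Be⁺ [He]2s¹.
The numbers (kJ/mol): Na 4562, Si 1577, O 3388, Be 1757.
Overall IE_2 order: Si < Be < O < Na.

Na, O, Be, Si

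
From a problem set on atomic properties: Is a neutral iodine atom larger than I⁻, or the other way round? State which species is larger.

Forming I⁻ adds 1 electron to I. More electron–electron repulsion in the same shell, with unchanged nuclear charge, lets the cloud expand.
An anion is larger than its parent atom: I⁻ > I.

I⁻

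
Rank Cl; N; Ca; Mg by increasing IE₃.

The third ionization energy removes an electron from the +2 ion. For each element: Cl²⁺ still has 5 valence electrons; N²⁺ still has 3 valence electrons; Ca²⁺ is the bare [Ar] core; Mg²⁺ is the bare [Ne] core.
Pulling an electron out of a noble-gas core costs far more than removing a remaining valence electron, so Ca and Mg sit at the high end of IE_3.
Valence configurations: Cl²⁺ [Ne]3s²3p³, N²⁺ [He]2s²2p¹.
Tabulated IE_3 (kJ/mol): Cl 3822, N 4578, Ca 4912, Mg 7733.
So the third ionization energies run Cl < N < Ca < Mg.

Cl < N < Ca < Mg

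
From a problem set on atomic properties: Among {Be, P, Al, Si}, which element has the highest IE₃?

Be

After 2 electrons have been removed, what remains? Be²⁺ is the bare [He] core; P²⁺ still has 3 valence electrons; Al²⁺ still has 1 valence electron; Si²⁺ still has 2 valence electrons.
Breaking into a closed-shell core is much more expensive than removing a leftover valence electron — Be has the largest IE_3 here.
Valence configurations: P²⁺ [Ne]3s²3p¹, Al²⁺ [Ne]3s¹, Si²⁺ [Ne]3s².
P²⁺ loses a lone 3p electron whereas Si²⁺ must break into a filled 3s² pair, so IE_3(Si) > IE_3(P) even though P has the higher nuclear charge.
The numbers (kJ/mol): Be 14849, P 2914, Al 2745, Si 3232.
So the third ionization energies run Al < P < Si < Be.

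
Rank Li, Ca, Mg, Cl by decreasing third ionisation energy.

The third ionization energy removes an electron from the +2 ion. For each element: Li²⁺ is already 1 electron into the core; Ca²⁺ is the bare [Ar] core; Mg²⁺ is the bare [Ne] core; Cl²⁺ still has 5 valence electrons.
Breaking into a closed-shell core is much more expensive than removing a leftover valence electron — Ca, Mg and Li have the largest IE_3 here.
Approximate IE_3 values (kJ/mol): Li 11815, Ca 4912, Mg 7733, Cl 3822.
Hence IE_3: Cl < Ca < Mg < Li.

Li > Mg > Ca > Cl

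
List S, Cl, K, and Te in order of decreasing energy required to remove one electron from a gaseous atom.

S is in period 3, group 16; Cl is in period 3, group 17; K is in period 4, group 1; Te is in period 5, group 16.
Across a period the outer electron is held more tightly (higher IE₁); down a group it sits in a higher shell, more shielded, and comes off more easily.
These span different periods and groups, so the two trends combine.
Te > K: period and group pull opposite ways; the across-period shift dominates (869 vs 419 kJ/mol).
S > Te: they share group 16; the group trend gives S the larger value.
Cl > S: Cl lies to the right of S in period 3, so the across-period effect alone puts Cl higher.
Approximate values (kJ/mol): S 1000, Cl 1251, K 419, Te 869.
So from highest to lowest: Cl > S > Te > K.

Cl > S > Te > K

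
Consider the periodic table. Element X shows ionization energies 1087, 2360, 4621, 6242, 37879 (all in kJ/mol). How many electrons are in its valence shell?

4

Look for the largest jump between consecutive ionization energies: IE5/IE4 ≈ 6.1, far larger than any earlier ratio.
That jump marks the point where a core electron is being removed. So the atom has 4 valence electrons.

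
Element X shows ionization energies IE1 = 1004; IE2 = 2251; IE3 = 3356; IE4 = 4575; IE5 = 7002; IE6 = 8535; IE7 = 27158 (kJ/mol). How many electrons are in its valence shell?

6

Look for the largest jump between consecutive ionization energies: IE7/IE6 ≈ 3.2, far larger than any earlier ratio.
That jump marks the point where a core electron is being removed. So the atom has 6 valence electrons.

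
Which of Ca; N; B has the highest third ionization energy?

Ca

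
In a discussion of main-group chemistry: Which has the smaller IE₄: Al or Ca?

Ca

IE_4 is the cost of taking one more electron from the +3 cation: Al³⁺ is the bare [Ne] core; Ca³⁺ is already 1 electron into the core.
All of these are removing an electron from a noble-gas core or deeper; the smaller core (lower principal quantum number) is held far more tightly, and within a period the higher nuclear charge binds the same core more tightly.
The numbers (kJ/mol): Al 11577, Ca 6491.
Overall IE_4 order: Ca < Al.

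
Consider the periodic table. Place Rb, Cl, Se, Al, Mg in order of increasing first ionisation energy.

First ionization energy rises across a period (greater Z_eff holds electrons more tightly) and falls down a group (valence electrons are farther from the nucleus).
Here both period and group differ, so the two effects have to be weighed against each other.
Al > Rb: both effects reinforce here, so Al is clearly the higher of the two.
Mg > Al: this pair runs against the simple trend — see the exception note.
Se > Mg: the two effects oppose for this pair; the across-period effect wins (941 vs 738 kJ/mol).
Cl > Se: both effects reinforce here, so Cl is clearly the higher of the two.
Note the exception: Mg has a higher first ionization energy than Al, contrary to the simple trend — Al's single 3p electron is easier to remove than one from Mg's filled 3s².
Approximate values (kJ/mol): Mg 738, Al 578, Cl 1251, Se 941, Rb 403.
So from lowest to highest: Rb < Al < Mg < Se < Cl.

Rb < Al < Mg < Se < Cl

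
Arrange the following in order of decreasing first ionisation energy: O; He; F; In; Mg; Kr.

IE₁ increases left→right with effective nuclear charge and decreases top→bottom as the valence shell moves farther out.
These span different periods and groups, so the two trends combine.
Mg > In: period and group pull opposite ways; the down-group shift dominates (738 vs 558 kJ/mol).
O > Mg: both effects reinforce here, so O is clearly the higher of the two.
Kr > O: the two effects oppose for this pair; the across-period effect wins (1351 vs 1314 kJ/mol).
F > Kr: period and group pull opposite ways; the down-group shift dominates (1681 vs 1351 kJ/mol).
He > F: both effects reinforce here, so He is clearly the higher of the two.
For reference (kJ/mol): He 2372, O 1314, F 1681, Mg 738, Kr 1351, In 558.
So from highest to lowest: He > F > Kr > O > Mg > In.

He > F > Kr > O > Mg > In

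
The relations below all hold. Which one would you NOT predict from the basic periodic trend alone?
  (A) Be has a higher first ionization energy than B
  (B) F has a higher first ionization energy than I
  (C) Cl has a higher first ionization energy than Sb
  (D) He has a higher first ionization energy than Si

(A)

The general trend: first ionization energy increases across a period and decreases down a group.
(A) Be (period 2, group 2) vs B (period 2, group 13): the stated order contradicts the simple trend.
(B) F (period 2, group 17) vs I (period 5, group 17): the stated order agrees with the simple trend.
(C) Cl (period 3, group 17) vs Sb (period 5, group 15): the stated order agrees with the simple trend.
(D) He (period 1, group 18) vs Si (period 3, group 14): the stated order agrees with the simple trend.
The exception is (A): removing B's lone 2p electron is easier than breaking Be's filled 2s².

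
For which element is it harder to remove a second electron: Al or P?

P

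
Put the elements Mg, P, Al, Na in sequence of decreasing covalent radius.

Na is in period 3, group 1; Mg is in period 3, group 2; Al is in period 3, group 13; P is in period 3, group 15.
Across a period the added protons contract the valence shell; down a group each new principal shell makes the atom larger.
All lie in period 3, so atomic radius increases right to left.
So from largest to smallest: Na > Mg > Al > P.

Na > Mg > Al > P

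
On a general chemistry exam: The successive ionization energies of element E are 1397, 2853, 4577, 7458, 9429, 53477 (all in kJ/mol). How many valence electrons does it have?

5

Look for the largest jump between consecutive ionization energies: IE6/IE5 ≈ 5.7, far larger than any earlier ratio.
That jump marks the point where a core electron is being removed. So the atom has 5 valence electrons.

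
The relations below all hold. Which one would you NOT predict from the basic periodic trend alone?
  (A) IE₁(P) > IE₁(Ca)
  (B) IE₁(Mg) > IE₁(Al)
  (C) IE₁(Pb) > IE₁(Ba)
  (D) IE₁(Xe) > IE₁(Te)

The general trend: first ionization energy increases across a period and decreases down a group.
(A) P (period 3, group 15) vs Ca (period 4, group 2): the stated order agrees with the simple trend.
(B) Mg (period 3, group 2) vs Al (period 3, group 13): the stated order contradicts the simple trend.
(C) Pb (period 6, group 14) vs Ba (period 6, group 2): the stated order agrees with the simple trend.
(D) Xe (period 5, group 18) vs Te (period 5, group 16): the stated order agrees with the simple trend.
The exception is (B): Al's single 3p electron is easier to remove than one from Mg's filled 3s².

(B)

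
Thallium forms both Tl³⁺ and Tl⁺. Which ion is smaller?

Tl³⁺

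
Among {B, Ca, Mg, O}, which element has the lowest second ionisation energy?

Ca

The second ionization energy removes an electron from the +1 ion. For each element: B⁺ still has 2 valence electrons; Ca⁺ still has 1 valence electron; Mg⁺ still has 1 valence electron; O⁺ still has 5 valence electrons.
All are still removing valence electrons, so compare the +1 ions as you would atoms: IE_2 generally rises across a period (higher Z_eff) and falls down a group (larger shell), subject to the usual subshell exceptions.
Valence configurations: B⁺ [He]2s², Ca⁺ [Ar]4s¹, Mg⁺ [Ne]3s¹, O⁺ [He]2s²2p³.
Approximate IE_2 values (kJ/mol): B 2427, Ca 1145, Mg 1451, O 3388.
Overall IE_2 order: Ca < Mg < B < O.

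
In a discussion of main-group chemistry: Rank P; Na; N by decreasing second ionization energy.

Na > N > P

The second ionization energy removes an electron from the +1 ion. For each element: P⁺ still has 4 valence electrons; Na⁺ is the bare [Ne] core; N⁺ still has 4 valence electrons.
Breaking into a closed-shell core is much more expensive than removing a leftover valence electron — Na has the largest IE_2 here.
Valence configurations: P⁺ [Ne]3s²3p², N⁺ [He]2s²2p².
The numbers (kJ/mol): P 1907, Na 4562, N 2856.
Hence IE_2: P < N < Na.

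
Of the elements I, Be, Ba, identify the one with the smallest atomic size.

Be is in period 2, group 2; I is in period 5, group 17; Ba is in period 6, group 2.
Across a period the added protons contract the valence shell; down a group each new principal shell makes the atom larger.
Here both period and group differ, so the two effects have to be weighed against each other.
I > Be: the two effects oppose for this pair; the down-group effect wins (133 vs 102 pm).
Ba > I: relative to I, both the across-period and down-group shifts push Ba's atomic radius up.
Tabulated atomic radius (pm): Be 102, I 133, Ba 196.
The smallest atomic size among these belongs to Be.

Be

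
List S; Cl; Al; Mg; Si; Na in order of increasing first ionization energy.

Na is in period 3, group 1; Mg is in period 3, group 2; Al is in period 3, group 13; Si is in period 3, group 14; S is in period 3, group 16; Cl is in period 3, group 17.
IE₁ increases left→right with effective nuclear charge and decreases top→bottom as the valence shell moves farther out.
All lie in period 3; the across-period trend (first ionization energy increases left to right) applies, with the exception below.
Note the exception: Mg has a higher first ionization energy than Al, contrary to the simple trend — Al's single 3p electron is easier to remove than one from Mg's filled 3s².
Tabulated first ionization energy (kJ/mol): Na 496, Mg 738, Al 578, Si 786, S 1000, Cl 1251.
So from lowest to highest: Na < Al < Mg < Si < S < Cl.

Na, Al, Mg, Si, S, Cl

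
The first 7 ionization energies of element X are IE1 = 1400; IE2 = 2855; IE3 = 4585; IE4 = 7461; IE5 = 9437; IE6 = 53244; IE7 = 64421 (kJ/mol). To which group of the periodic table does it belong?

Group 15

Look for the largest jump between consecutive ionization energies: IE6/IE5 ≈ 5.6, far larger than any earlier ratio.
That jump marks the point where a core electron is being removed. So the atom has 5 valence electrons.
A main-group element with 5 valence electrons is in group 15.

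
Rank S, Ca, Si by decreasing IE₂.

After 1 electron has been removed, what remains? S⁺ still has 5 valence electrons; Ca⁺ still has 1 valence electron; Si⁺ still has 3 valence electrons.
All are still removing valence electrons, so compare the +1 ions as you would atoms: IE_2 generally rises across a period (higher Z_eff) and falls down a group (larger shell), subject to the usual subshell exceptions.
Valence configurations: S⁺ [Ne]3s²3p³, Ca⁺ [Ar]4s¹, Si⁺ [Ne]3s²3p¹.
Approximate IE_2 values (kJ/mol): S 2252, Ca 1145, Si 1577.
Hence IE_2: Ca < Si < S.

S > Si > Ca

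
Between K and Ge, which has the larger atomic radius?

K

K is in period 4, group 1; Ge is in period 4, group 14.
Moving right in a period, electrons are added to the same shell under a stronger nuclear pull, so atoms get smaller; moving down, a new shell is opened and atoms get larger.
All lie in period 4, so atomic radius increases right to left.
So K has the larger atomic radius (K > Ge).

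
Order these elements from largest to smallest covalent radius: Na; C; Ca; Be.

Ca > Na > Be > C

Be is in period 2, group 2; C is in period 2, group 14; Na is in period 3, group 1; Ca is in period 4, group 2.
Moving right in a period, electrons are added to the same shell under a stronger nuclear pull, so atoms get smaller; moving down, a new shell is opened and atoms get larger.
Here both period and group differ, so the two effects have to be weighed against each other.
Be > C: both are in period 2; the period trend gives Be the larger value.
Na > Be: both effects reinforce here, so Na is clearly the larger of the two.
Ca > Na: period and group pull opposite ways; the down-group shift dominates (171 vs 155 pm).
Tabulated atomic radius (pm): Be 102, C 75, Na 155, Ca 171.
So from largest to smallest: Ca > Na > Be > C.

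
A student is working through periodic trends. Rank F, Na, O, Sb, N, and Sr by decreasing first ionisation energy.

F, N, O, Sb, Sr, Na

N is in period 2, group 15; O is in period 2, group 16; F is in period 2, group 17; Na is in period 3, group 1; Sr is in period 5, group 2; Sb is in period 5, group 15.
First ionization energy rises across a period (greater Z_eff holds electrons more tightly) and falls down a group (valence electrons are farther from the nucleus).
Here both period and group differ, so the two effects have to be weighed against each other.
Sr > Na: period and group pull opposite ways; the across-period shift dominates (550 vs 496 kJ/mol).
Sb > Sr: Sb lies to the right of Sr in period 5, so the across-period effect alone puts Sb higher.
O > Sb: both effects reinforce here, so O is clearly the higher of the two.
N > O: this pair runs against the simple trend — see the exception note.
F > N: both are in period 2; the period trend gives F the larger value.
Note the exception: N has a higher first ionization energy than O, contrary to the simple trend — pairing an electron in O's 2p⁴ costs repulsion energy, so O ionizes more easily than half-filled N (2p³).
Tabulated first ionization energy (kJ/mol): N 1402, O 1314, F 1681, Na 496, Sr 550, Sb 831.
So from highest to lowest: F > N > O > Sb > Sr > Na.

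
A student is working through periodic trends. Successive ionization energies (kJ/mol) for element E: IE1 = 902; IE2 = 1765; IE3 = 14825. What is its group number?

Group 2

Look for the largest jump between consecutive ionization energies: IE3/IE2 ≈ 8.4, far larger than any earlier ratio.
That jump marks the point where a core electron is being removed. So the atom has 2 valence electrons.
A main-group element with 2 valence electrons is in group 2.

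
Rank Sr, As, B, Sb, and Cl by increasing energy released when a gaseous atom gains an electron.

B is in period 2, group 13; Cl is in period 3, group 17; As is in period 4, group 15; Sr is in period 5, group 2; Sb is in period 5, group 15.
Adding an electron releases more energy for atoms nearer the top right (short of the noble gases).
These span different periods and groups, so the two trends combine.
B > Sr: both effects reinforce here, so B is clearly the higher of the two.
As > B: the two effects oppose for this pair; the across-period effect wins (78 vs 27 kJ/mol).
Sb > As: this pair runs against the simple trend — see the exception note.
Cl > Sb: both effects reinforce here, so Cl is clearly the higher of the two.
Note the exception: Sb has a higher electron affinity than As, contrary to the simple trend — both are half-filled np³, but the pairing/repulsion penalty for the added electron shrinks as the p orbitals become larger and more diffuse down the group, and for Sb that outweighs the weaker nuclear attraction.
Approximate values (kJ/mol): B 27, Cl 349, As 78, Sr 5, Sb 103.
So from lowest to highest: Sr < B < As < Sb < Cl.

Sr < B < As < Sb < Cl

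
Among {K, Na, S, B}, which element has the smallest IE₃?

S

After 2 electrons have been removed, what remains? K²⁺ is already 1 electron into the core; Na²⁺ is already 1 electron into the core; S²⁺ still has 4 valence electrons; B²⁺ still has 1 valence electron.
Breaking into a closed-shell core is much more expensive than removing a leftover valence electron — K and Na have the largest IE_3 here.
Valence configurations: S²⁺ [Ne]3s²3p², B²⁺ [He]2s¹.
Tabulated IE_3 (kJ/mol): K 4420, Na 6910, S 3357, B 3660.
Overall IE_3 order: S < B < K < Na.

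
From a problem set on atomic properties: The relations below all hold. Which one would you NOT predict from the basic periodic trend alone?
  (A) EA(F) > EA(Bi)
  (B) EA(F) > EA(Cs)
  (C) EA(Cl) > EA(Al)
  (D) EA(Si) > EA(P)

(D)

The general trend: electron affinity increases across a period and decreases down a group.
(A) F (period 2, group 17) vs Bi (period 6, group 15): the stated order agrees with the simple trend.
(B) F (period 2, group 17) vs Cs (period 6, group 1): the stated order agrees with the simple trend.
(C) Cl (period 3, group 17) vs Al (period 3, group 13): the stated order agrees with the simple trend.
(D) Si (period 3, group 14) vs P (period 3, group 15): the stated order contradicts the simple trend.
The exception is (D): adding an electron to P's half-filled 3p³ is unfavourable, so Si (3p²) has the more exothermic EA.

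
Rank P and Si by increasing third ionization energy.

P < Si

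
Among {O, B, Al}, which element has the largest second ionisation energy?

The second ionization energy removes an electron from the +1 ion. For each element: O⁺ still has 5 valence electrons; B⁺ still has 2 valence electrons; Al⁺ still has 2 valence electrons.
All are still removing valence electrons, so compare the +1 ions as you would atoms: IE_2 generally rises across a period (higher Z_eff) and falls down a group (larger shell), subject to the usual subshell exceptions.
Valence configurations: O⁺ [He]2s²2p³, B⁺ [He]2s², Al⁺ [Ne]3s².
The numbers (kJ/mol): O 3388, B 2427, Al 1817.
Hence IE_2: Al < B < O.

O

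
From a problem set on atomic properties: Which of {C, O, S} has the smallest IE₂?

S

The second ionization energy removes an electron from the +1 ion. For each element: C⁺ still has 3 valence electrons; O⁺ still has 5 valence electrons; S⁺ still has 5 valence electrons.
All are still removing valence electrons, so compare the +1 ions as you would atoms: IE_2 generally rises across a period (higher Z_eff) and falls down a group (larger shell), subject to the usual subshell exceptions.
Valence configurations: C⁺ [He]2s²2p¹, O⁺ [He]2s²2p³, S⁺ [Ne]3s²3p³.
Approximate IE_2 values (kJ/mol): C 2353, O 3388, S 2252.
So the second ionization energies run S < C < O.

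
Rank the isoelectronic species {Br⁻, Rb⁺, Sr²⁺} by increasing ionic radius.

Sr²⁺ < Rb⁺ < Br⁻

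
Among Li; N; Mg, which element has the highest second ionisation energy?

IE_2 is the cost of taking one more electron from the +1 cation: Li⁺ is the bare [He] core; N⁺ still has 4 valence electrons; Mg⁺ still has 1 valence electron.
Breaking into a closed-shell core is much more expensive than removing a leftover valence electron — Li has the largest IE_2 here.
Valence configurations: N⁺ [He]2s²2p², Mg⁺ [Ne]3s¹.
Approximate IE_2 values (kJ/mol): Li 7298, N 2856, Mg 1451.
Hence IE_2: Mg < N < Li.

Li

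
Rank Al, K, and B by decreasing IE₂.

K > B > Al

The second ionization energy removes an electron from the +1 ion. For each element: Al⁺ still has 2 valence electrons; K⁺ is the bare [Ar] core; B⁺ still has 2 valence electrons.
Core electrons are held far more tightly than valence electrons, so K tops the IE_2 order.
Valence configurations: Al⁺ [Ne]3s², B⁺ [He]2s².
Approximate IE_2 values (kJ/mol): Al 1817, K 3052, B 2427.
So the second ionization energies run Al < B < K.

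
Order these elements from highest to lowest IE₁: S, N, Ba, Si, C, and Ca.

N, C, S, Si, Ca, Ba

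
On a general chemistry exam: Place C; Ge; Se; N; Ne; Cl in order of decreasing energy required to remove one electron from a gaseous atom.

C is in period 2, group 14; N is in period 2, group 15; Ne is in period 2, group 18; Cl is in period 3, group 17; Ge is in period 4, group 14; Se is in period 4, group 16.
First ionization energy rises across a period (greater Z_eff holds electrons more tightly) and falls down a group (valence electrons are farther from the nucleus).
These span different periods and groups, so the two trends combine.
Se > Ge: Se lies to the right of Ge in period 4, so the across-period effect alone puts Se higher.
C > Se: the two effects oppose for this pair; the down-group effect wins (1086 vs 941 kJ/mol).
Cl > C: the two effects oppose for this pair; the across-period effect wins (1251 vs 1086 kJ/mol).
N > Cl: period and group pull opposite ways; the down-group shift dominates (1402 vs 1251 kJ/mol).
Ne > N: Ne lies to the right of N in period 2, so the across-period effect alone puts Ne higher.
For reference (kJ/mol): C 1086, N 1402, Ne 2081, Cl 1251, Ge 762, Se 941.
So from highest to lowest: Ne > N > Cl > C > Se > Ge.

Ne > N > Cl > C > Se > Ge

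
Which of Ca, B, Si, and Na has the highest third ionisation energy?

After 2 electrons have been removed, what remains? Ca²⁺ is the bare [Ar] core; B²⁺ still has 1 valence electron; Si²⁺ still has 2 valence electrons; Na²⁺ is already 1 electron into the core.
Breaking into a closed-shell core is much more expensive than removing a leftover valence electron — Ca and Na have the largest IE_3 here.
Valence configurations: B²⁺ [He]2s¹, Si²⁺ [Ne]3s².
The numbers (kJ/mol): Ca 4912, B 3660, Si 3232, Na 6910.
So the third ionization energies run Si < B < Ca < Na.

Na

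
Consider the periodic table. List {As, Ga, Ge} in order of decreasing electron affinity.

Atoms with high Z_eff and room in the valence shell (especially the halogens) have the most exothermic electron affinities.
All lie in period 4; the across-period trend (electron affinity increases left to right) applies, with the exception below.
Note the exception: Ge has a higher electron affinity than As, contrary to the simple trend — adding an electron to As's half-filled 4p³ is unfavourable, so Ge (4p²) has the more exothermic EA.
Tabulated electron affinity (kJ/mol): Ga 29, Ge 119, As 78.
So from highest to lowest: Ge > As > Ga.

Ge, As, Ga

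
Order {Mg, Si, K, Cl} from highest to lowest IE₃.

IE_3 is the cost of taking one more electron from the +2 cation: Mg²⁺ is the bare [Ne] core; Si²⁺ still has 2 valence electrons; K²⁺ is already 1 electron into the core; Cl²⁺ still has 5 valence electrons.
Core electrons are held far more tightly than valence electrons, so K and Mg top the IE_3 order.
Valence configurations: Si²⁺ [Ne]3s², Cl²⁺ [Ne]3s²3p³.
The numbers (kJ/mol): Mg 7733, Si 3232, K 4420, Cl 3822.
Putting it together, IE_3: Si < Cl < K < Mg.

Mg > K > Cl > Si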